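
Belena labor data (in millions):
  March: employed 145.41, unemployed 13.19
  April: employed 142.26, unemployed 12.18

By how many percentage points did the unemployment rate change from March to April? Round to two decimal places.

The unemployment rate changed by −0.43 percentage points.

March: labor force = 145.41 + 13.19 = 158.60; u = 13.19/158.60 = 8.32%.
April: labor force = 142.26 + 12.18 = 154.44; u = 12.18/154.44 = 7.89%.
Change = 7.89% − 8.32% = −0.43 pp.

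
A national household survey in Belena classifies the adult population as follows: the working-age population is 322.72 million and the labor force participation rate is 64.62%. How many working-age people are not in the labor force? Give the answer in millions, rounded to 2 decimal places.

About 114.18 million are not in the labor force.

Share not in the labor force = 1 − 0.6462 = 0.3538.
Not in labor force = 0.3538 × 322.72 ≈ 114.18 million.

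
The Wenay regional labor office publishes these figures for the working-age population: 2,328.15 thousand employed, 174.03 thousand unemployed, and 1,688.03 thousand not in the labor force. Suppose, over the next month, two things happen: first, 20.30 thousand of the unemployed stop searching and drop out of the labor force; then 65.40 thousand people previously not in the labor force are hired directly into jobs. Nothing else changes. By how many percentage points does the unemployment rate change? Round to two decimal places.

Initially, labor force = 2,328.15 + 174.03 = 2,502.18 thousand, so u = 174.03/2,502.18 = 6.96%.
After the first change, unemployed and labor force both fall by 20.30 → E = 2,328.15, U = 153.73, labor force = 2,481.88 thousand.
After the second change, employed and labor force both rise by 65.40; unemployed unchanged → E = 2,393.55, U = 153.73, labor force = 2,547.28 thousand.
New unemployment rate = 153.73 / 2,547.28 = 6.04%.
Change = 6.04% − 6.96% = −0.92 percentage points.

The unemployment rate changes by −0.92 percentage points.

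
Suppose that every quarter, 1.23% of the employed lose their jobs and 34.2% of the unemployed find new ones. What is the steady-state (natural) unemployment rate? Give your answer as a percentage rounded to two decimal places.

At steady state the flows balance: s·E = f·U, so U/(E+U) = s/(s+f).
u* = 1.23 / (1.23 + 34.2) = 1.23 / 35.43 = 3.47%.

Steady-state unemployment rate ≈ 3.47%.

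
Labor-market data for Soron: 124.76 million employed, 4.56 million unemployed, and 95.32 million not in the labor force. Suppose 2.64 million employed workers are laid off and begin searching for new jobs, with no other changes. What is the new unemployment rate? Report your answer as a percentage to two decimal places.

Initially, labor force = 124.76 + 4.56 = 129.32 million, so u = 4.56/129.32 = 3.53%.
After the change, employed falls and unemployed rises by 2.64; labor force unchanged → E = 122.12, U = 7.20, labor force = 129.32 million.
New unemployment rate = 7.20 / 129.32 = 5.57%.

New unemployment rate ≈ 5.57%.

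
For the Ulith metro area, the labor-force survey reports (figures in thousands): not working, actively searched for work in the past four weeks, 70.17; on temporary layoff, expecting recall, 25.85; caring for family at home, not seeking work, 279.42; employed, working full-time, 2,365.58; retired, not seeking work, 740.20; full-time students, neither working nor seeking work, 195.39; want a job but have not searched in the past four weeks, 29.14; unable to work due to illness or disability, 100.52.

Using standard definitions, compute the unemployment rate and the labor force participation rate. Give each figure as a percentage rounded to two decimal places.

Unemployment rate ≈ 3.90%; labor force participation rate ≈ 64.67%.

Employed = 2,365.58 thousand.
Unemployed = 70.17 + 25.85 = 96.02 thousand (jobless and actively searching, or on temporary layoff).
Labor force = 2,365.58 + 96.02 = 2,461.60 thousand.
Not in labor force = 279.42 + 740.20 + 195.39 + 29.14 + 100.52 = 1,344.67 thousand (those not working and not actively searching are outside the labor force — including those who want a job but have given up searching).
Civilian working-age population = 2,461.60 + 1,344.67 = 3,806.27 thousand.
Unemployment rate = 96.02 / 2,461.60 = 3.90%.
Labor force participation rate = 2,461.60 / 3,806.27 = 64.67%.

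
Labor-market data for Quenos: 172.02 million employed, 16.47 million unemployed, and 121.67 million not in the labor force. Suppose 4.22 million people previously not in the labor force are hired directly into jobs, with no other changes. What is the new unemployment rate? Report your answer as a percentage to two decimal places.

Initially, labor force = 172.02 + 16.47 = 188.49 million, so u = 16.47/188.49 = 8.74%.
After the change, employed and labor force both rise by 4.22; unemployed unchanged → E = 176.24, U = 16.47, labor force = 192.71 million.
New unemployment rate = 16.47 / 192.71 = 8.55%.

New unemployment rate ≈ 8.55%.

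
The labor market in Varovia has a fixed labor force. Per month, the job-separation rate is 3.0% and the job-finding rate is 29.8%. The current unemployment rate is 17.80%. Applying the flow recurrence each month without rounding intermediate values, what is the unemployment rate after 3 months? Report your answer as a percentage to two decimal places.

With a fixed labor force, u_{t+1} = u_t + s·(1−u_t) − f·u_t = u_t·(1−s−f) + s.
Here 1−s−f = 0.672 and s = 0.030.
u_1 = 0.178000 × 0.672 + 0.030 = 0.149616.
u_2 = 0.149616 × 0.672 + 0.030 = 0.130542.
u_3 = 0.130542 × 0.672 + 0.030 = 0.117724.

Unemployment rate after three months ≈ 11.77%.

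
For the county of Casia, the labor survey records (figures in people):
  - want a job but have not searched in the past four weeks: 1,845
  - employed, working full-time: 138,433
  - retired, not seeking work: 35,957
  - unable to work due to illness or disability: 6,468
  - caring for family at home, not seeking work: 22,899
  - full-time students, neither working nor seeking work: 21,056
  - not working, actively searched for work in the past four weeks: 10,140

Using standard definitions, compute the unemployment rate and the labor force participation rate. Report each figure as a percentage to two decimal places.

Employed = 138,433.
Unemployed = 10,140.
Labor force = 138,433 + 10,140 = 148,573.
Not in labor force = 1,845 + 35,957 + 6,468 + 22,899 + 21,056 = 88,225 (those not working and not actively searching are outside the labor force — including those who want a job but have given up searching).
Civilian working-age population = 148,573 + 88,225 = 236,798.
Unemployment rate = 10,140 / 148,573 = 6.82%.
Labor force participation rate = 148,573 / 236,798 = 62.74%.

Unemployment rate ≈ 6.82%; labor force participation rate ≈ 62.74%.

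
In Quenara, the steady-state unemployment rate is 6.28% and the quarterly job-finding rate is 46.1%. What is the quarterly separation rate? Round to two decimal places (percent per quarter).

From u* = s/(s+f): s = u·f/(1−u).
s = 0.0628 × 46.1 / (1 − 0.0628) = 2.8951 / 0.9372 ≈ 3.09% per quarter.

Separation rate ≈ 3.09% per quarter.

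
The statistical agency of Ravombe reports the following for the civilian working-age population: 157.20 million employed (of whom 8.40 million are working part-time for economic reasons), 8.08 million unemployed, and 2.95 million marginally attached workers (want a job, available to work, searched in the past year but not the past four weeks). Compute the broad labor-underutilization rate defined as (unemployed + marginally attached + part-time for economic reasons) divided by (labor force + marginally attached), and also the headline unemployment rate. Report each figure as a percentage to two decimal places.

Labor force = 157.20 + 8.08 = 165.28 million.
Numerator = 8.08 + 2.95 + 8.40 = 19.43 million.
Denominator = 165.28 + 2.95 = 168.23 million.
Broad rate = 19.43 / 168.23 = 11.55%.
Headline unemployment rate = 8.08 / 165.28 = 4.89%.

Broad underutilization rate ≈ 11.55%; headline unemployment rate ≈ 4.89%.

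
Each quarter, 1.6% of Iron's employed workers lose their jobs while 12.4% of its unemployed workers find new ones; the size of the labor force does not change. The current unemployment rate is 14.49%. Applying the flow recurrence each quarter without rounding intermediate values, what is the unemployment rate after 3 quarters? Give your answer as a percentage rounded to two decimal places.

Unemployment rate after three quarters ≈ 13.38%.

With a fixed labor force, u_{t+1} = u_t + s·(1−u_t) − f·u_t = u_t·(1−s−f) + s.
Here 1−s−f = 0.860 and s = 0.016.
u_1 = 0.144900 × 0.860 + 0.016 = 0.140614.
u_2 = 0.140614 × 0.860 + 0.016 = 0.136928.
u_3 = 0.136928 × 0.860 + 0.016 = 0.133758.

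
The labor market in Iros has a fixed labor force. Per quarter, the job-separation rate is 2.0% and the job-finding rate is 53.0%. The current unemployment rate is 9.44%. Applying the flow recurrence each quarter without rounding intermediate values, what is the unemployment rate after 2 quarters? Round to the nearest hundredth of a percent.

With a fixed labor force, u_{t+1} = u_t + s·(1−u_t) − f·u_t = u_t·(1−s−f) + s.
Here 1−s−f = 0.450 and s = 0.020.
u_1 = 0.094400 × 0.450 + 0.020 = 0.062480.
u_2 = 0.062480 × 0.450 + 0.020 = 0.048116.

Unemployment rate after two quarters ≈ 4.81%.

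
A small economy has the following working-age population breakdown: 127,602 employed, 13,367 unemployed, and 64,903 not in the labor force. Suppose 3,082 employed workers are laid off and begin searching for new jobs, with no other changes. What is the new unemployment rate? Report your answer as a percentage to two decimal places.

New unemployment rate ≈ 11.67%.

Initially, labor force = 127,602 + 13,367 = 140,969, so u = 13,367/140,969 = 9.48%.
After the change, employed falls and unemployed rises by 3,082; labor force unchanged → E = 124,520, U = 16,449, labor force = 140,969.
New unemployment rate = 16,449 / 140,969 = 11.67%.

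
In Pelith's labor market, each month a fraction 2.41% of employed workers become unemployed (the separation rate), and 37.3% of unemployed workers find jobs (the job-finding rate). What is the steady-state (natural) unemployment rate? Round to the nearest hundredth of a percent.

At steady state the flows balance: s·E = f·U, so U/(E+U) = s/(s+f).
u* = 2.41 / (2.41 + 37.3) = 2.41 / 39.71 = 6.07%.

Steady-state unemployment rate ≈ 6.07%.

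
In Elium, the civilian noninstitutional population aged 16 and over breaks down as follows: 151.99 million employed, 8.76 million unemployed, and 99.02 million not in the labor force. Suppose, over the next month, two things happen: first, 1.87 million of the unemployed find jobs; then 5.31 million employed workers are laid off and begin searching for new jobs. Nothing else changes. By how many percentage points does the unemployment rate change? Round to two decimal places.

The unemployment rate changes by +2.14 percentage points.

Initially, labor force = 151.99 + 8.76 = 160.75 million, so u = 8.76/160.75 = 5.45%.
After the first change, unemployed falls and employed rises by 1.87; labor force unchanged → E = 153.86, U = 6.89, labor force = 160.75 million.
After the second change, employed falls and unemployed rises by 5.31; labor force unchanged → E = 148.55, U = 12.20, labor force = 160.75 million.
New unemployment rate = 12.20 / 160.75 = 7.59%.
Change = 7.59% − 5.45% = +2.14 percentage points.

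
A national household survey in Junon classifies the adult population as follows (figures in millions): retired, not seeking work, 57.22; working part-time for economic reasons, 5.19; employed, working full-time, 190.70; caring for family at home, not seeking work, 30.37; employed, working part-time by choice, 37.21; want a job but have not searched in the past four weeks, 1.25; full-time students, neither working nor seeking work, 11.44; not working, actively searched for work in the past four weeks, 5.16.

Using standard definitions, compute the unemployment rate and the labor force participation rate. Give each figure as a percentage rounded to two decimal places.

Unemployment rate ≈ 2.17%; labor force participation rate ≈ 70.38%.

Employed = 5.19 + 190.70 + 37.21 = 233.10 million (anyone who worked, including part-time for economic reasons, counts as employed).
Unemployed = 5.16 million.
Labor force = 233.10 + 5.16 = 238.26 million.
Not in labor force = 57.22 + 30.37 + 1.25 + 11.44 = 100.28 million (those not working and not actively searching are outside the labor force — including those who want a job but have given up searching).
Civilian working-age population = 238.26 + 100.28 = 338.54 million.
Unemployment rate = 5.16 / 238.26 = 2.17%.
Labor force participation rate = 238.26 / 338.54 = 70.38%.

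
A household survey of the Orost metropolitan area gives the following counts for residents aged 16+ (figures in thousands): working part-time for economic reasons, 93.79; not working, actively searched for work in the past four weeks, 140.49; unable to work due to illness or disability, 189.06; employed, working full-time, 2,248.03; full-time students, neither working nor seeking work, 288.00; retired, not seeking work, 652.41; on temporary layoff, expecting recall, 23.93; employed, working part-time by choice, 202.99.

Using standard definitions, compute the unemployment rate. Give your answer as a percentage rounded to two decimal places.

Employed = 93.79 + 2,248.03 + 202.99 = 2,544.81 thousand (anyone who worked, including part-time for economic reasons, counts as employed).
Unemployed = 140.49 + 23.93 = 164.42 thousand (jobless and actively searching, or on temporary layoff).
Labor force = 2,544.81 + 164.42 = 2,709.23 thousand.
Unemployment rate = 164.42 / 2,709.23 = 6.07%.

Unemployment rate ≈ 6.07%.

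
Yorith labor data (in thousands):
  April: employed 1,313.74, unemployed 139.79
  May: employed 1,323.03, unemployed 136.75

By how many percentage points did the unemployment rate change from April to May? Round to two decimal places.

The unemployment rate changed by −0.25 percentage points.

April: labor force = 1,313.74 + 139.79 = 1,453.53; u = 139.79/1,453.53 = 9.62%.
May: labor force = 1,323.03 + 136.75 = 1,459.78; u = 136.75/1,459.78 = 9.37%.
Change = 9.37% − 9.62% = −0.25 pp.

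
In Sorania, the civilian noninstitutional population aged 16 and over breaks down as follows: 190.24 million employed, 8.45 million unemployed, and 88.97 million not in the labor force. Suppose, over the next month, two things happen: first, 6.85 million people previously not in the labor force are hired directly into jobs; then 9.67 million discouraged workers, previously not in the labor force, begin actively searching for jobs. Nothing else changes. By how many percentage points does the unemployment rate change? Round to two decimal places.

Initially, labor force = 190.24 + 8.45 = 198.69 million, so u = 8.45/198.69 = 4.25%.
After the first change, employed and labor force both rise by 6.85; unemployed unchanged → E = 197.09, U = 8.45, labor force = 205.54 million.
After the second change, unemployed and labor force both rise by 9.67 → E = 197.09, U = 18.12, labor force = 215.21 million.
New unemployment rate = 18.12 / 215.21 = 8.42%.
Change = 8.42% − 4.25% = +4.17 percentage points.

The unemployment rate changes by +4.17 percentage points.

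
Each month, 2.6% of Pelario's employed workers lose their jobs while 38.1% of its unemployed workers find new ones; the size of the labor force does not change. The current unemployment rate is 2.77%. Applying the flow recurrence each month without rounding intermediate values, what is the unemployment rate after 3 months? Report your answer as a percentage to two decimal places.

With a fixed labor force, u_{t+1} = u_t + s·(1−u_t) − f·u_t = u_t·(1−s−f) + s.
Here 1−s−f = 0.593 and s = 0.026.
u_1 = 0.027700 × 0.593 + 0.026 = 0.042426.
u_2 = 0.042426 × 0.593 + 0.026 = 0.051159.
u_3 = 0.051159 × 0.593 + 0.026 = 0.056337.

Unemployment rate after three months ≈ 5.63%.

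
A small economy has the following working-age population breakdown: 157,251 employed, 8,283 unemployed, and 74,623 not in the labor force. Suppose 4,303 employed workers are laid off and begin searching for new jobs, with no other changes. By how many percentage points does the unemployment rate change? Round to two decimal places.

The unemployment rate changes by +2.60 percentage points.

Initially, labor force = 157,251 + 8,283 = 165,534, so u = 8,283/165,534 = 5.00%.
After the change, employed falls and unemployed rises by 4,303; labor force unchanged → E = 152,948, U = 12,586, labor force = 165,534.
New unemployment rate = 12,586 / 165,534 = 7.60%.
Change = 7.60% − 5.00% = +2.60 percentage points.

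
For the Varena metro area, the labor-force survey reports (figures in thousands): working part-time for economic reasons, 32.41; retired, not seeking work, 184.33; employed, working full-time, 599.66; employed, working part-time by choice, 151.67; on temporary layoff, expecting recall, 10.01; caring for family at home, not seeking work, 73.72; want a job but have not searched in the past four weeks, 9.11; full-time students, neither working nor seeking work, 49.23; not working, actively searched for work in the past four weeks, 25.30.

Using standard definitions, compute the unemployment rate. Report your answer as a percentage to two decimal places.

Employed = 32.41 + 599.66 + 151.67 = 783.74 thousand (anyone who worked, including part-time for economic reasons, counts as employed).
Unemployed = 10.01 + 25.30 = 35.31 thousand (jobless and actively searching, or on temporary layoff).
Labor force = 783.74 + 35.31 = 819.05 thousand.
Unemployment rate = 35.31 / 819.05 = 4.31%.

Unemployment rate ≈ 4.31%.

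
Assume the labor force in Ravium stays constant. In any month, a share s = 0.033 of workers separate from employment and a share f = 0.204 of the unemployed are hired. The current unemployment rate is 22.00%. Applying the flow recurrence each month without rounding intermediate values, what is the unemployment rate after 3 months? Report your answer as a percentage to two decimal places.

With a fixed labor force, u_{t+1} = u_t + s·(1−u_t) − f·u_t = u_t·(1−s−f) + s.
Here 1−s−f = 0.763 and s = 0.033.
u_1 = 0.220000 × 0.763 + 0.033 = 0.200860.
u_2 = 0.200860 × 0.763 + 0.033 = 0.186256.
u_3 = 0.186256 × 0.763 + 0.033 = 0.175113.

Unemployment rate after three months ≈ 17.51%.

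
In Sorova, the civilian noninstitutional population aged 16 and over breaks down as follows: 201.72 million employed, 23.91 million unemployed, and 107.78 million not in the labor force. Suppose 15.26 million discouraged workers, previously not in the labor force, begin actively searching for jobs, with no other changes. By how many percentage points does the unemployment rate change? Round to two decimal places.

The unemployment rate changes by +5.66 percentage points.

Initially, labor force = 201.72 + 23.91 = 225.63 million, so u = 23.91/225.63 = 10.60%.
After the change, unemployed and labor force both rise by 15.26 → E = 201.72, U = 39.17, labor force = 240.89 million.
New unemployment rate = 39.17 / 240.89 = 16.26%.
Change = 16.26% − 10.60% = +5.66 percentage points.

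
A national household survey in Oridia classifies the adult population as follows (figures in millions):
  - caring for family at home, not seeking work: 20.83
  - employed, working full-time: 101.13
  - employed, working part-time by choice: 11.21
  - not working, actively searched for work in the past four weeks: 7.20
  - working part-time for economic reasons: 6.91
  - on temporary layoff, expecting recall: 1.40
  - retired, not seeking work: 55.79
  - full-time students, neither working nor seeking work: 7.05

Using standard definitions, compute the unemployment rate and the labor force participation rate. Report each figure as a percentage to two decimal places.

Unemployment rate ≈ 6.73%; labor force participation rate ≈ 60.44%.

Employed = 101.13 + 11.21 + 6.91 = 119.25 million (anyone who worked, including part-time for economic reasons, counts as employed).
Unemployed = 7.20 + 1.40 = 8.60 million (jobless and actively searching, or on temporary layoff).
Labor force = 119.25 + 8.60 = 127.85 million.
Not in labor force = 20.83 + 55.79 + 7.05 = 83.67 million (those not working and not actively searching are outside the labor force).
Civilian working-age population = 127.85 + 83.67 = 211.52 million.
Unemployment rate = 8.60 / 127.85 = 6.73%.
Labor force participation rate = 127.85 / 211.52 = 60.44%.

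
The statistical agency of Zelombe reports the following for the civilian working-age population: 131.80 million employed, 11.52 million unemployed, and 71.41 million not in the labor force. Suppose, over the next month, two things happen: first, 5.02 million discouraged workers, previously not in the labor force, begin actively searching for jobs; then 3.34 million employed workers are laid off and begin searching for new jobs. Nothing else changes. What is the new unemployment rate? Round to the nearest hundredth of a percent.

New unemployment rate ≈ 13.40%.

Initially, labor force = 131.80 + 11.52 = 143.32 million, so u = 11.52/143.32 = 8.04%.
After the first change, unemployed and labor force both rise by 5.02 → E = 131.80, U = 16.54, labor force = 148.34 million.
After the second change, employed falls and unemployed rises by 3.34; labor force unchanged → E = 128.46, U = 19.88, labor force = 148.34 million.
New unemployment rate = 19.88 / 148.34 = 13.40%.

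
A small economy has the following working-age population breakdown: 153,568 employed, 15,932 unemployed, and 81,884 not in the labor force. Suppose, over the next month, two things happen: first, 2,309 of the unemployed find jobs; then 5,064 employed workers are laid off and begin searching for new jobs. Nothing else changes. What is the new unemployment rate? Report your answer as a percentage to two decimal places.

New unemployment rate ≈ 11.02%.

Initially, labor force = 153,568 + 15,932 = 169,500, so u = 15,932/169,500 = 9.40%.
After the first change, unemployed falls and employed rises by 2,309; labor force unchanged → E = 155,877, U = 13,623, labor force = 169,500.
After the second change, employed falls and unemployed rises by 5,064; labor force unchanged → E = 150,813, U = 18,687, labor force = 169,500.
New unemployment rate = 18,687 / 169,500 = 11.02%.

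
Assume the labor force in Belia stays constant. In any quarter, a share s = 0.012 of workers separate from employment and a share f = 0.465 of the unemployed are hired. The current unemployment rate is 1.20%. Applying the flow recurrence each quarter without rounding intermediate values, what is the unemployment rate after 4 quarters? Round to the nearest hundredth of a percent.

With a fixed labor force, u_{t+1} = u_t + s·(1−u_t) − f·u_t = u_t·(1−s−f) + s.
Here 1−s−f = 0.523 and s = 0.012.
u_1 = 0.012000 × 0.523 + 0.012 = 0.018276.
u_2 = 0.018276 × 0.523 + 0.012 = 0.021558.
u_3 = 0.021558 × 0.523 + 0.012 = 0.023275.
u_4 = 0.023275 × 0.523 + 0.012 = 0.024173.

Unemployment rate after four quarters ≈ 2.42%.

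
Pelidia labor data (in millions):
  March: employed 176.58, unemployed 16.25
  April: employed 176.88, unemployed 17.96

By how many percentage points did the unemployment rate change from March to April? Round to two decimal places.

The unemployment rate changed by +0.79 percentage points.

March: labor force = 176.58 + 16.25 = 192.83; u = 16.25/192.83 = 8.43%.
April: labor force = 176.88 + 17.96 = 194.84; u = 17.96/194.84 = 9.22%.
Change = 9.22% − 8.43% = +0.79 pp.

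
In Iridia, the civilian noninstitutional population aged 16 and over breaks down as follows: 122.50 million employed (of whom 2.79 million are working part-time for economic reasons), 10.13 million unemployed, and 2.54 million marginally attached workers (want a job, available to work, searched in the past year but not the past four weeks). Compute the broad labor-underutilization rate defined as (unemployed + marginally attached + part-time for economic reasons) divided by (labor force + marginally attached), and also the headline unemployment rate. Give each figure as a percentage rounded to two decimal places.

Broad underutilization rate ≈ 11.44%; headline unemployment rate ≈ 7.64%.

Labor force = 122.50 + 10.13 = 132.63 million.
Numerator = 10.13 + 2.54 + 2.79 = 15.46 million.
Denominator = 132.63 + 2.54 = 135.17 million.
Broad rate = 15.46 / 135.17 = 11.44%.
Headline unemployment rate = 10.13 / 132.63 = 7.64%.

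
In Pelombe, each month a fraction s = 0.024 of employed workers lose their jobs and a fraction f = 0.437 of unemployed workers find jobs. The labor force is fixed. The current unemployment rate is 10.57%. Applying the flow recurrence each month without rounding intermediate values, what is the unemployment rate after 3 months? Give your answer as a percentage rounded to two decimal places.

With a fixed labor force, u_{t+1} = u_t + s·(1−u_t) − f·u_t = u_t·(1−s−f) + s.
Here 1−s−f = 0.539 and s = 0.024.
u_1 = 0.105700 × 0.539 + 0.024 = 0.080972.
u_2 = 0.080972 × 0.539 + 0.024 = 0.067644.
u_3 = 0.067644 × 0.539 + 0.024 = 0.060460.

Unemployment rate after three months ≈ 6.05%.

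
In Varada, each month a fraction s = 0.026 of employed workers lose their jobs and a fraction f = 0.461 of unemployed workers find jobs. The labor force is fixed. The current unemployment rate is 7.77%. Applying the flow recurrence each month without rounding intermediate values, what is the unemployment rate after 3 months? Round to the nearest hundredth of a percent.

Unemployment rate after three months ≈ 5.67%.

With a fixed labor force, u_{t+1} = u_t + s·(1−u_t) − f·u_t = u_t·(1−s−f) + s.
Here 1−s−f = 0.513 and s = 0.026.
u_1 = 0.077700 × 0.513 + 0.026 = 0.065860.
u_2 = 0.065860 × 0.513 + 0.026 = 0.059786.
u_3 = 0.059786 × 0.513 + 0.026 = 0.056670.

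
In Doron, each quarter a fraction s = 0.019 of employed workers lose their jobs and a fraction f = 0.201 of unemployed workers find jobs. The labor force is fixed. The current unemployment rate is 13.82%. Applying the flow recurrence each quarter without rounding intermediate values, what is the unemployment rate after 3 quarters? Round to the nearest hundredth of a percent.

With a fixed labor force, u_{t+1} = u_t + s·(1−u_t) − f·u_t = u_t·(1−s−f) + s.
Here 1−s−f = 0.780 and s = 0.019.
u_1 = 0.138200 × 0.780 + 0.019 = 0.126796.
u_2 = 0.126796 × 0.780 + 0.019 = 0.117901.
u_3 = 0.117901 × 0.780 + 0.019 = 0.110963.

Unemployment rate after three quarters ≈ 11.10%.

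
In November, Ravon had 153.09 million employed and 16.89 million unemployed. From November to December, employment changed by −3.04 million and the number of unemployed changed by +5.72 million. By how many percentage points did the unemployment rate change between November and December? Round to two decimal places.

The unemployment rate changed by +3.16 percentage points.

November: labor force = 153.09 + 16.89 = 169.98; u = 16.89/169.98 = 9.94%.
December: labor force = 150.05 + 22.61 = 172.66; u = 22.61/172.66 = 13.10%.
Change = 13.10% − 9.94% = +3.16 pp.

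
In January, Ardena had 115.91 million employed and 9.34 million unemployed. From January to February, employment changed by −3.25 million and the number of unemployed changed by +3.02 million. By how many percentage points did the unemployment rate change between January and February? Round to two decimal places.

The unemployment rate changed by +2.43 percentage points.

January: labor force = 115.91 + 9.34 = 125.25; u = 9.34/125.25 = 7.46%.
February: labor force = 112.66 + 12.36 = 125.02; u = 12.36/125.02 = 9.89%.
Change = 9.89% − 7.46% = +2.43 pp.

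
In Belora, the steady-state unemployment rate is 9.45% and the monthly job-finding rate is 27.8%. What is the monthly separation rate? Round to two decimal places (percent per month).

From u* = s/(s+f): s = u·f/(1−u).
s = 0.0945 × 27.8 / (1 − 0.0945) = 2.6271 / 0.9055 ≈ 2.90% per month.

Separation rate ≈ 2.90% per month.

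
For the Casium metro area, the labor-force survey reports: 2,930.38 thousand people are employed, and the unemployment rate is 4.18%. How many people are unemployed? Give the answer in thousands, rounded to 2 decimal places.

Let U be the number unemployed. The labor force is E + U, and U/(E+U) = 0.0418.
So U = 0.0418 × 2,930.38 / (1 − 0.0418) = 122.4899 / 0.9582 ≈ 127.83 thousand.

About 127.83 thousand are unemployed.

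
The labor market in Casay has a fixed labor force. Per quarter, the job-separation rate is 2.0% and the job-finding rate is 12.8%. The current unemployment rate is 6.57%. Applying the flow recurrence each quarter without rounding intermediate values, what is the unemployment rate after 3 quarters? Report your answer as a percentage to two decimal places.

With a fixed labor force, u_{t+1} = u_t + s·(1−u_t) − f·u_t = u_t·(1−s−f) + s.
Here 1−s−f = 0.852 and s = 0.020.
u_1 = 0.065700 × 0.852 + 0.020 = 0.075976.
u_2 = 0.075976 × 0.852 + 0.020 = 0.084732.
u_3 = 0.084732 × 0.852 + 0.020 = 0.092192.

Unemployment rate after three quarters ≈ 9.22%.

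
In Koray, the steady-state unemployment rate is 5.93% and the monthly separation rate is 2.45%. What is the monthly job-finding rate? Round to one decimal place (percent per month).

Job-finding rate ≈ 38.9% per month.

From u* = s/(s+f): f = s·(1−u)/u.
f = 2.45 × (1 − 0.0593) / 0.0593 = 2.3047 / 0.0593 ≈ 38.9% per month.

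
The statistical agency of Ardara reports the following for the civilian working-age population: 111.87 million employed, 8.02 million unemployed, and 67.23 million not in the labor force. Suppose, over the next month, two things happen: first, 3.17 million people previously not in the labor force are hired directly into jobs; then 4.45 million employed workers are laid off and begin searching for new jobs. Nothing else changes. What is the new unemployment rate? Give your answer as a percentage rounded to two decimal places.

New unemployment rate ≈ 10.13%.

Initially, labor force = 111.87 + 8.02 = 119.89 million, so u = 8.02/119.89 = 6.69%.
After the first change, employed and labor force both rise by 3.17; unemployed unchanged → E = 115.04, U = 8.02, labor force = 123.06 million.
After the second change, employed falls and unemployed rises by 4.45; labor force unchanged → E = 110.59, U = 12.47, labor force = 123.06 million.
New unemployment rate = 12.47 / 123.06 = 10.13%.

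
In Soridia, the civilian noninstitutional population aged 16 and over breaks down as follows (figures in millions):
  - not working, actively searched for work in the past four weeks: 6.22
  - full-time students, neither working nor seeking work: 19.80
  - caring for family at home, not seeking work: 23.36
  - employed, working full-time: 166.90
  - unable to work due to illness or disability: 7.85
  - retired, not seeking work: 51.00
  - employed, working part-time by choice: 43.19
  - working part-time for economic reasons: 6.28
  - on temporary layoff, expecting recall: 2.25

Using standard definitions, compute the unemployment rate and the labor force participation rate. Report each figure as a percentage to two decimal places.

Unemployment rate ≈ 3.77%; labor force participation rate ≈ 68.79%.

Employed = 166.90 + 43.19 + 6.28 = 216.37 million (anyone who worked, including part-time for economic reasons, counts as employed).
Unemployed = 6.22 + 2.25 = 8.47 million (jobless and actively searching, or on temporary layoff).
Labor force = 216.37 + 8.47 = 224.84 million.
Not in labor force = 19.80 + 23.36 + 7.85 + 51.00 = 102.01 million (those not working and not actively searching are outside the labor force).
Civilian working-age population = 224.84 + 102.01 = 326.85 million.
Unemployment rate = 8.47 / 224.84 = 3.77%.
Labor force participation rate = 224.84 / 326.85 = 68.79%.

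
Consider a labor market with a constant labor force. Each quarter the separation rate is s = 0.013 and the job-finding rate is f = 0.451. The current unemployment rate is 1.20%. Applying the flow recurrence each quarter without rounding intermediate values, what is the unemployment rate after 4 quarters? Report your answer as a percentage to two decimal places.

With a fixed labor force, u_{t+1} = u_t + s·(1−u_t) − f·u_t = u_t·(1−s−f) + s.
Here 1−s−f = 0.536 and s = 0.013.
u_1 = 0.012000 × 0.536 + 0.013 = 0.019432.
u_2 = 0.019432 × 0.536 + 0.013 = 0.023416.
u_3 = 0.023416 × 0.536 + 0.013 = 0.025551.
u_4 = 0.025551 × 0.536 + 0.013 = 0.026695.

Unemployment rate after four quarters ≈ 2.67%.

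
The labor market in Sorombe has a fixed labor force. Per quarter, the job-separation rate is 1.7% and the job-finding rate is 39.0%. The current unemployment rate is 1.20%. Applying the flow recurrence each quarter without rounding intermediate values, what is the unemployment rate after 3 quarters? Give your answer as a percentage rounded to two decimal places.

Unemployment rate after three quarters ≈ 3.56%.

With a fixed labor force, u_{t+1} = u_t + s·(1−u_t) − f·u_t = u_t·(1−s−f) + s.
Here 1−s−f = 0.593 and s = 0.017.
u_1 = 0.012000 × 0.593 + 0.017 = 0.024116.
u_2 = 0.024116 × 0.593 + 0.017 = 0.031301.
u_3 = 0.031301 × 0.593 + 0.017 = 0.035561.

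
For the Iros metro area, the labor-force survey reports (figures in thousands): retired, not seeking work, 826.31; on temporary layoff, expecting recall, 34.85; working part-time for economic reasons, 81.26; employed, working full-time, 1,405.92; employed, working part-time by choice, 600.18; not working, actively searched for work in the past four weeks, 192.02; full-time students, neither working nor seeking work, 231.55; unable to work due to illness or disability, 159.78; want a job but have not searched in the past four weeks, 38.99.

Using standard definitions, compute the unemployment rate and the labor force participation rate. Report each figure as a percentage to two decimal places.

Employed = 81.26 + 1,405.92 + 600.18 = 2,087.36 thousand (anyone who worked, including part-time for economic reasons, counts as employed).
Unemployed = 34.85 + 192.02 = 226.87 thousand (jobless and actively searching, or on temporary layoff).
Labor force = 2,087.36 + 226.87 = 2,314.23 thousand.
Not in labor force = 826.31 + 231.55 + 159.78 + 38.99 = 1,256.63 thousand (those not working and not actively searching are outside the labor force — including those who want a job but have given up searching).
Civilian working-age population = 2,314.23 + 1,256.63 = 3,570.86 thousand.
Unemployment rate = 226.87 / 2,314.23 = 9.80%.
Labor force participation rate = 2,314.23 / 3,570.86 = 64.81%.

Unemployment rate ≈ 9.80%; labor force participation rate ≈ 64.81%.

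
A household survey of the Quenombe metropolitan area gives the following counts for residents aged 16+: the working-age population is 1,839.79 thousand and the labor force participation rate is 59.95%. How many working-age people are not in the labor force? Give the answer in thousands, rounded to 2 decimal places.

About 736.84 thousand are not in the labor force.

Share not in the labor force = 1 − 0.5995 = 0.4005.
Not in labor force = 0.4005 × 1,839.79 ≈ 736.84 thousand.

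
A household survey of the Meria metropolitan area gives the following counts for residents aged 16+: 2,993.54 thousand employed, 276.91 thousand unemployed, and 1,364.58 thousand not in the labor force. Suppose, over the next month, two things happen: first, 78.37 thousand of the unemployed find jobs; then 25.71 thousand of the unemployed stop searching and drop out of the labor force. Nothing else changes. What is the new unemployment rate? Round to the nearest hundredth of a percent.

Initially, labor force = 2,993.54 + 276.91 = 3,270.45 thousand, so u = 276.91/3,270.45 = 8.47%.
After the first change, unemployed falls and employed rises by 78.37; labor force unchanged → E = 3,071.91, U = 198.54, labor force = 3,270.45 thousand.
After the second change, unemployed and labor force both fall by 25.71 → E = 3,071.91, U = 172.83, labor force = 3,244.74 thousand.
New unemployment rate = 172.83 / 3,244.74 = 5.33%.

New unemployment rate ≈ 5.33%.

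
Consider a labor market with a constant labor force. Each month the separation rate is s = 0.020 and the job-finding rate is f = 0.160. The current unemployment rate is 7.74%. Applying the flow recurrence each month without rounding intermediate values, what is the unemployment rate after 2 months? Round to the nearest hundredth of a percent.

With a fixed labor force, u_{t+1} = u_t + s·(1−u_t) − f·u_t = u_t·(1−s−f) + s.
Here 1−s−f = 0.820 and s = 0.020.
u_1 = 0.077400 × 0.820 + 0.020 = 0.083468.
u_2 = 0.083468 × 0.820 + 0.020 = 0.088444.

Unemployment rate after two months ≈ 8.84%.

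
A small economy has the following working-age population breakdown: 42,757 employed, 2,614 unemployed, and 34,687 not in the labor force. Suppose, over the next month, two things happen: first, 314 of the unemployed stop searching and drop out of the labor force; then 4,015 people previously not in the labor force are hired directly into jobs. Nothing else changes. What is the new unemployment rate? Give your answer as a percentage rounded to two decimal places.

Initially, labor force = 42,757 + 2,614 = 45,371, so u = 2,614/45,371 = 5.76%.
After the first change, unemployed and labor force both fall by 314 → E = 42,757, U = 2,300, labor force = 45,057.
After the second change, employed and labor force both rise by 4,015; unemployed unchanged → E = 46,772, U = 2,300, labor force = 49,072.
New unemployment rate = 2,300 / 49,072 = 4.69%.

New unemployment rate ≈ 4.69%.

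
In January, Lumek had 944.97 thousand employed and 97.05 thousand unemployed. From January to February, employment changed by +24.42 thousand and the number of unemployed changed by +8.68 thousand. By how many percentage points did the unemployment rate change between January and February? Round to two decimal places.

The unemployment rate changed by +0.52 percentage points.

January: labor force = 944.97 + 97.05 = 1,042.02; u = 97.05/1,042.02 = 9.31%.
February: labor force = 969.39 + 105.73 = 1,075.12; u = 105.73/1,075.12 = 9.83%.
Change = 9.83% − 9.31% = +0.52 pp.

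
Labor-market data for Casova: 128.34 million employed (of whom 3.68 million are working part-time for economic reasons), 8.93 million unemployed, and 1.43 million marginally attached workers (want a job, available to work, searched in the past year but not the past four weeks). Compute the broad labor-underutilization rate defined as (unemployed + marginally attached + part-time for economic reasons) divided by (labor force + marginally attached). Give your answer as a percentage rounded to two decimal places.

Broad underutilization rate ≈ 10.12%.

Labor force = 128.34 + 8.93 = 137.27 million.
Numerator = 8.93 + 1.43 + 3.68 = 14.04 million.
Denominator = 137.27 + 1.43 = 138.70 million.
Broad rate = 14.04 / 138.70 = 10.12%.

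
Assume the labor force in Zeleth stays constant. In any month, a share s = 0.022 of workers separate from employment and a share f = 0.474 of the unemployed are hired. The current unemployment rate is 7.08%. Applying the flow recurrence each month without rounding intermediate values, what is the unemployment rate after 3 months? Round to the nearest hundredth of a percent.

With a fixed labor force, u_{t+1} = u_t + s·(1−u_t) − f·u_t = u_t·(1−s−f) + s.
Here 1−s−f = 0.504 and s = 0.022.
u_1 = 0.070800 × 0.504 + 0.022 = 0.057683.
u_2 = 0.057683 × 0.504 + 0.022 = 0.051072.
u_3 = 0.051072 × 0.504 + 0.022 = 0.047740.

Unemployment rate after three months ≈ 4.77%.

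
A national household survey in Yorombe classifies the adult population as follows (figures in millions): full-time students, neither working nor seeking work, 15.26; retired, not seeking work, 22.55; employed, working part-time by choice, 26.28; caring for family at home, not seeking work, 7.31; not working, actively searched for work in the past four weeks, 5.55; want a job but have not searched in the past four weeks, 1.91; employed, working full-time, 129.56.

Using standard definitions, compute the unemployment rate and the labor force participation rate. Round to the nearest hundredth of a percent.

Employed = 26.28 + 129.56 = 155.84 million.
Unemployed = 5.55 million.
Labor force = 155.84 + 5.55 = 161.39 million.
Not in labor force = 15.26 + 22.55 + 7.31 + 1.91 = 47.03 million (those not working and not actively searching are outside the labor force — including those who want a job but have given up searching).
Civilian working-age population = 161.39 + 47.03 = 208.42 million.
Unemployment rate = 5.55 / 161.39 = 3.44%.
Labor force participation rate = 161.39 / 208.42 = 77.43%.

Unemployment rate ≈ 3.44%; labor force participation rate ≈ 77.43%.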